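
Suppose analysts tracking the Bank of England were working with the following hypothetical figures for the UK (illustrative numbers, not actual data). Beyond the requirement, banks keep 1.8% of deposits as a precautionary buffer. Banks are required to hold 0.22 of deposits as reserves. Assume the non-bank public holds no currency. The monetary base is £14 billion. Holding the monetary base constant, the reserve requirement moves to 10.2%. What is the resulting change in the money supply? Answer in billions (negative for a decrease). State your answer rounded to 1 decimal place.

£57.8 billion

Initially m₁ = 1 / (0.22 + 0.018) ≈ 4.2017, so M₁ = 4.2017 × 14 = 58.8238 billion.
After the change m₂ = 1 / (0.102 + 0.018) ≈ 8.3333, so M₂ = 8.3333 × 14 = 116.6662 billion.
ΔM = M₂ − M₁ = 116.6662 − 58.8238 = 57.8424 billion.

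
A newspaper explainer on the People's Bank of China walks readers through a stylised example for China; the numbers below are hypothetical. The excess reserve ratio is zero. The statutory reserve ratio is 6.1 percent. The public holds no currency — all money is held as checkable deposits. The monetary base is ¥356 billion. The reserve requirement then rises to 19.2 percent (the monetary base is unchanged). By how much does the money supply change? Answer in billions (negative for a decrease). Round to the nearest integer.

-3982 billion

Initially m₁ = 1 / (0.061) ≈ 16.3934, so M₁ = 16.3934 × 356 = 5836.0504 billion.
After the change m₂ = 1 / (0.192) ≈ 5.2083, so M₂ = 5.2083 × 356 = 1854.1548 billion.
ΔM = M₂ − M₁ = 1854.1548 − 5836.0504 = -3981.8956 billion.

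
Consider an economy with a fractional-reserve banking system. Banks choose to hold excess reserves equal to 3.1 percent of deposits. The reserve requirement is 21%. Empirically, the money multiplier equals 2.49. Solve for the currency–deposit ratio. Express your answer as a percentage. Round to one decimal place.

Using m = 2.49. From m = (1 + c)/(c + rr + e), rearranging gives 1 + c = m·(c + rr + e), so c·(1 − m) = m·(rr + e) − 1.
Hence c = [m·(rr + e) − 1]/(1 − m) = [2.49 × (0.21 + 0.031) − 1] / (1 − 2.49) ≈ 0.268396.

26.8%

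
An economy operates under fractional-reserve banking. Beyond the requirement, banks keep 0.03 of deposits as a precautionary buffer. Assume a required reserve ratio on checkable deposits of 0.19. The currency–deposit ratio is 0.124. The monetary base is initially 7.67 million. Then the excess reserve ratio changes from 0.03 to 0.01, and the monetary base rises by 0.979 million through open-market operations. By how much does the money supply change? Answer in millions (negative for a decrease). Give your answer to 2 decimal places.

Before: m₁ = (1 + 0.124) / (0.19 + 0.03 + 0.124) ≈ 3.2674, MB₁ = 7.67, so M₁ = 3.2674 × 7.67 ≈ 25.061 million.
After: m₂ = (1 + 0.124) / (0.19 + 0.01 + 0.124) ≈ 3.4691, MB₂ = 7.67 + 0.979 = 8.649, so M₂ = 3.4691 × 8.649 ≈ 30.0042 million.
ΔM = M₂ − M₁ = 30.0042 − 25.061 = 4.9432 million.

4.94 million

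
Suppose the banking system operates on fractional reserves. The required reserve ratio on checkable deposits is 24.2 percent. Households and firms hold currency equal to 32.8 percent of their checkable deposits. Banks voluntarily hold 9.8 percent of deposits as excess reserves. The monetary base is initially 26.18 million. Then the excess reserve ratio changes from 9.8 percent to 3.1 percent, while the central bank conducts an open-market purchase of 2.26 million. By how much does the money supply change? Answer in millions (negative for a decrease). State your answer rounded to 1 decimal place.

10.8 million

Before: m₁ = (1 + 0.328) / (0.242 + 0.098 + 0.328) ≈ 1.9880, MB₁ = 26.18, so M₁ = 1.9880 × 26.18 ≈ 52.0458 million.
After: m₂ = (1 + 0.328) / (0.242 + 0.031 + 0.328) ≈ 2.2097, MB₂ = 26.18 + 2.26 = 28.44, so M₂ = 2.2097 × 28.44 ≈ 62.8439 million.
ΔM = M₂ − M₁ = 62.8439 − 52.0458 = 10.7981 million.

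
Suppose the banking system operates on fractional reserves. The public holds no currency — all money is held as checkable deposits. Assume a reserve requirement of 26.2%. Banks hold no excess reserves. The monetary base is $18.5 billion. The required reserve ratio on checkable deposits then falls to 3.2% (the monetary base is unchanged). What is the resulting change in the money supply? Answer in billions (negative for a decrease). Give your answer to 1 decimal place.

Initially m₁ = 1 / (0.262) ≈ 3.8168, so M₁ = 3.8168 × 18.5 = 70.6108 billion.
After the change m₂ = 1 / (0.032) = 31.25, so M₂ = 31.25 × 18.5 = 578.125 billion.
ΔM = M₂ − M₁ = 578.125 − 70.6108 = 507.5142 billion.

$507.5 billion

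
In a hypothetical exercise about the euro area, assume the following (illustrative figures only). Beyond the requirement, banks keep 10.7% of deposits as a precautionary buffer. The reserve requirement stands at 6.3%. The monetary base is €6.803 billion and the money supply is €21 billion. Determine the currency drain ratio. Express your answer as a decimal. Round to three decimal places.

0.228

Using m = M/MB = 21/6.803 ≈ 3.086873. From m = (1 + c)/(c + rr + e), rearranging gives 1 + c = m·(c + rr + e), so c·(1 − m) = m·(rr + e) − 1.
Hence c = [m·(rr + e) − 1]/(1 − m) = [3.086873 × (0.063 + 0.107) − 1] / (1 − 3.086873) ≈ 0.227724.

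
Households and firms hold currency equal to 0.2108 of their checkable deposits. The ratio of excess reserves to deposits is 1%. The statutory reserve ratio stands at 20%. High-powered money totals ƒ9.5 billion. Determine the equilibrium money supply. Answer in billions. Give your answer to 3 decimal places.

The money multiplier is m = (1 + c) / (rr + e + c) = (1 + 0.2108) / (0.2 + 0.01 + 0.2108) ≈ 2.87738.
So M = m × MB = 2.87738 × 9.5 ≈ 27.3351 billion.

ƒ27.335 billion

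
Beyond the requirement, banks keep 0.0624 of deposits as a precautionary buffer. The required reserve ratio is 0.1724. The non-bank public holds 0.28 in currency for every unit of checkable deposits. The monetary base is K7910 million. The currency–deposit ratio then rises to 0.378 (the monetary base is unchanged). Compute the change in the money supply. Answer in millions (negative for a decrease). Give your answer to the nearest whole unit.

-1880 million

Initially m₁ = (1 + 0.28) / (0.1724 + 0.0624 + 0.28) ≈ 2.48640, so M₁ = 2.48640 × 7910 = 19667.424 million.
After the change m₂ = (1 + 0.378) / (0.1724 + 0.0624 + 0.378) ≈ 2.24869, so M₂ = 2.24869 × 7910 = 17787.1379 million.
ΔM = M₂ − M₁ = 17787.1379 − 19667.424 = -1880.2861 million.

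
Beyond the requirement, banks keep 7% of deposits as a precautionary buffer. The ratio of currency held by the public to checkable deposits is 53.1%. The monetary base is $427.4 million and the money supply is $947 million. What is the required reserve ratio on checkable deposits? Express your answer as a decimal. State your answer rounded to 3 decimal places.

0.090

Using m = M/MB = 947/427.4 ≈ 2.215723. Since m = (1 + c)/(c + rr + e), the denominator satisfies c + rr + e = (1 + c)/m = (1 + 0.531) / 2.215723 ≈ 0.690971.
With c = 0.531 and e = 0.07, the required reserve ratio on checkable deposits is 0.690971 − 0.531 − 0.07 = 0.089971.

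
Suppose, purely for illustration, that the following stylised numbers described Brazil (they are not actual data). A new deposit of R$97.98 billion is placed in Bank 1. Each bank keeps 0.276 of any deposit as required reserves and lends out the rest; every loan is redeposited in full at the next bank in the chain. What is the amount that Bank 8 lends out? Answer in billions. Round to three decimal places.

R$7.397 billion

Each bank lends a fraction (1 − rr) = 0.7240 of the deposit it receives, so Bank 8 receives 97.98·0.7240^7 and lends 97.98·0.7240^8 ≈ 7.3968 billion.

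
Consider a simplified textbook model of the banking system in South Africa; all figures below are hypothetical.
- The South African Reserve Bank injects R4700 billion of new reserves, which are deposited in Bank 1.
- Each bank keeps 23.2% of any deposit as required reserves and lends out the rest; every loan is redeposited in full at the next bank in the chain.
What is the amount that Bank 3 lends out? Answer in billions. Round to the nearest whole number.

Each bank lends a fraction (1 − rr) = 0.7680 of the deposit it receives, so Bank 3 receives 4700·0.7680^2 and lends 4700·0.7680^3 ≈ 2129.0287 billion.

R2129 billion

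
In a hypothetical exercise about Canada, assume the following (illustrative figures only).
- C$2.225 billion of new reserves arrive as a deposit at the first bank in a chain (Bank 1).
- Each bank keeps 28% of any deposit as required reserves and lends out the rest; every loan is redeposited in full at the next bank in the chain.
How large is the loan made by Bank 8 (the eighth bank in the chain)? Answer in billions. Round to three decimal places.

Each bank lends a fraction (1 − rr) = 0.7200 of the deposit it receives, so Bank 8 receives 2.225·0.7200^7 and lends 2.225·0.7200^8 ≈ 0.1607 billion.

C$0.161 billion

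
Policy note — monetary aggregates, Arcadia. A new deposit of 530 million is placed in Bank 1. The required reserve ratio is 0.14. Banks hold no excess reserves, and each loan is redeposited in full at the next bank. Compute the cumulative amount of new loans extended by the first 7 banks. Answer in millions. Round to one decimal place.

Bank i lends (1 − rr)^i of the original deposit: Bank 1 lends 530·0.8600 = 455.8000, Bank 2 lends 530·0.8600² = 391.9880, and so on.
Summing a geometric series: total = 530·[0.8600·(1 − 0.8600^7) / (1 − 0.8600)] ≈ 2122.9607 million.

2123.0 million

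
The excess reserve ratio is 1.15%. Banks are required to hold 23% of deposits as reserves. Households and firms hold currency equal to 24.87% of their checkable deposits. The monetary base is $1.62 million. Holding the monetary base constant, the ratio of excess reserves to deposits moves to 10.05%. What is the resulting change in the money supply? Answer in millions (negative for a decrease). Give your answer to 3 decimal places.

Initially m₁ = (1 + 0.2487) / (0.23 + 0.0115 + 0.2487) ≈ 2.54733, so M₁ = 2.54733 × 1.62 ≈ 4.1267 million.
After the change m₂ = (1 + 0.2487) / (0.23 + 0.1005 + 0.2487) ≈ 2.15590, so M₂ = 2.15590 × 1.62 ≈ 3.4926 million.
ΔM = M₂ − M₁ = 3.4926 − 4.1267 = -0.6341 million.

-0.634 million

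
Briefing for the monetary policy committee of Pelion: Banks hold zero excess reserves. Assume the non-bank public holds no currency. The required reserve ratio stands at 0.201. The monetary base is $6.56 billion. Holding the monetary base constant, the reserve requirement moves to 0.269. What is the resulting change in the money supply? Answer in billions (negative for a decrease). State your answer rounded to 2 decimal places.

Initially m₁ = 1 / (0.201) ≈ 4.9751, so M₁ = 4.9751 × 6.56 ≈ 32.6367 billion.
After the change m₂ = 1 / (0.269) ≈ 3.7175, so M₂ = 3.7175 × 6.56 = 24.3868 billion.
ΔM = M₂ − M₁ = 24.3868 − 32.6367 = -8.2499 billion.

-8.25 billion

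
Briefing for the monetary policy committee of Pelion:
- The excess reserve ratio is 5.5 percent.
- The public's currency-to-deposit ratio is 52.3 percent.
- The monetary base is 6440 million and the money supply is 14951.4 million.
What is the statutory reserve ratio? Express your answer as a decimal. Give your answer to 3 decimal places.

0.078

Using m = M/MB = 14951.4/6440 ≈ 2.321646. Since m = (1 + c)/(c + rr + e), the denominator satisfies c + rr + e = (1 + c)/m = (1 + 0.523) / 2.321646 ≈ 0.656000.
With c = 0.523 and e = 0.055, the statutory reserve ratio is 0.656000 − 0.523 − 0.055 = 0.078.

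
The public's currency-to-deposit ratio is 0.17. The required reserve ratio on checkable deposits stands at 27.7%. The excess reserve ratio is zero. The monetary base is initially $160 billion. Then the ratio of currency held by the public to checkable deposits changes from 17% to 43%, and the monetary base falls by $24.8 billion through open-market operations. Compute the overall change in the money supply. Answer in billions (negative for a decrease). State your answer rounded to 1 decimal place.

Before: m₁ = (1 + 0.17) / (0.277 + 0.17) ≈ 2.61745, MB₁ = 160, so M₁ = 2.61745 × 160 = 418.792 billion.
After: m₂ = (1 + 0.43) / (0.277 + 0.43) ≈ 2.02263, MB₂ = 160 − 24.8 = 135.2, so M₂ = 2.02263 × 135.2 ≈ 273.4596 billion.
ΔM = M₂ − M₁ = 273.4596 − 418.792 = -145.3324 billion.

-145.3 billion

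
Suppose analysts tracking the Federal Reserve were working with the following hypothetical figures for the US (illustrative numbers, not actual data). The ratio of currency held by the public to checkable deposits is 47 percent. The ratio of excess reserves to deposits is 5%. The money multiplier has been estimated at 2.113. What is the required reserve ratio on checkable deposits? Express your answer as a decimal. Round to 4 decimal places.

0.1757

Using m = 2.113. Since m = (1 + c)/(c + rr + e), the denominator satisfies c + rr + e = (1 + c)/m = (1 + 0.47) / 2.113 ≈ 0.695693.
With c = 0.47 and e = 0.05, the required reserve ratio on checkable deposits is 0.695693 − 0.47 − 0.05 = 0.175693.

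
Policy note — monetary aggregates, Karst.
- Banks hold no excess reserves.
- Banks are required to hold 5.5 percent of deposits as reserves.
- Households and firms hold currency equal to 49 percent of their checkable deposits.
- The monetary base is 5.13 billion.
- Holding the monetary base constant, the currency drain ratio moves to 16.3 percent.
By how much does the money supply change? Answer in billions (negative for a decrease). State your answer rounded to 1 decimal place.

Initially m₁ = (1 + 0.49) / (0.055 + 0.49) ≈ 2.7339, so M₁ = 2.7339 × 5.13 ≈ 14.0249 billion.
After the change m₂ = (1 + 0.163) / (0.055 + 0.163) ≈ 5.3349, so M₂ = 5.3349 × 5.13 ≈ 27.368 billion.
ΔM = M₂ − M₁ = 27.368 − 14.0249 = 13.3431 billion.

13.3 billion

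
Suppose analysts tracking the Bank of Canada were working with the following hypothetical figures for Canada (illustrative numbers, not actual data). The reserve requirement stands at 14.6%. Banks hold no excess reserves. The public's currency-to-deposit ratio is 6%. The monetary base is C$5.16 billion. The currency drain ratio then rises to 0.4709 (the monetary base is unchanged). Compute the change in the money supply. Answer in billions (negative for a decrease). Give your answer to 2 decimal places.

Initially m₁ = (1 + 0.06) / (0.146 + 0.06) ≈ 5.1456, so M₁ = 5.1456 × 5.16 ≈ 26.5513 billion.
After the change m₂ = (1 + 0.4709) / (0.146 + 0.4709) ≈ 2.3843, so M₂ = 2.3843 × 5.16 ≈ 12.303 billion.
ΔM = M₂ − M₁ = 12.303 − 26.5513 = -14.2483 billion.

-14.25 billion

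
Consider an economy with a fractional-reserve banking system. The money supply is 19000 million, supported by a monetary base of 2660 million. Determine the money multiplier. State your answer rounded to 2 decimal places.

7.14

The money multiplier is m = M / MB = 19000 / 2660 ≈ 7.14286.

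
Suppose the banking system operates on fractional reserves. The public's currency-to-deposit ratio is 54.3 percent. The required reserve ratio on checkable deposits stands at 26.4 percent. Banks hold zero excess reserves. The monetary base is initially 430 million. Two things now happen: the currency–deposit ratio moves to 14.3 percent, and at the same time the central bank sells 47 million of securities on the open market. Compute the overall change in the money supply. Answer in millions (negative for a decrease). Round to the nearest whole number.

Before: m₁ = (1 + 0.543) / (0.264 + 0.543) ≈ 1.9120, MB₁ = 430, so M₁ = 1.9120 × 430 = 822.16 million.
After: m₂ = (1 + 0.143) / (0.264 + 0.143) ≈ 2.8084, MB₂ = 430 − 47 = 383, so M₂ = 2.8084 × 383 = 1075.6172 million.
ΔM = M₂ − M₁ = 1075.6172 − 822.16 = 253.4572 million.

253 million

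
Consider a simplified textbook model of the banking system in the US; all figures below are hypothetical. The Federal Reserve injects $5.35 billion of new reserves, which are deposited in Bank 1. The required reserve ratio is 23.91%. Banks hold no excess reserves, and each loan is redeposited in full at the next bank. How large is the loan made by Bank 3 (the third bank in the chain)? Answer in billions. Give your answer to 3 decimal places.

$2.357 billion

Each bank lends a fraction (1 − rr) = 0.7609 of the deposit it receives, so Bank 3 receives 5.35·0.7609^2 and lends 5.35·0.7609^3 ≈ 2.3569 billion.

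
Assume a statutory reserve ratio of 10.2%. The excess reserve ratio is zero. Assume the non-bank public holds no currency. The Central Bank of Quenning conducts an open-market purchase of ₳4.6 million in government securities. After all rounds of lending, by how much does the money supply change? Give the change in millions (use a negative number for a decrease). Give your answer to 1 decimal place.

The simple money multiplier is m = 1/rr = 1/0.102 ≈ 9.8039.
An open-market purchase increases the monetary base by 4.6 million, so ΔM = m × ΔMB = 9.8039 × 4.6 ≈ 45.0979 million.

₳45.1 million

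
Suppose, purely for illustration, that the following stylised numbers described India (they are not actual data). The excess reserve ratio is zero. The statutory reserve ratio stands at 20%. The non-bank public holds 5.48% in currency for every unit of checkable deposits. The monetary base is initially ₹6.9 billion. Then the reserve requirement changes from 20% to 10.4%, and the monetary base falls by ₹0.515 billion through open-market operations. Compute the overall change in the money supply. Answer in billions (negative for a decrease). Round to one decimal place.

Before: m₁ = (1 + 0.0548) / (0.2 + 0.0548) ≈ 4.1397, MB₁ = 6.9, so M₁ = 4.1397 × 6.9 ≈ 28.5639 billion.
After: m₂ = (1 + 0.0548) / (0.104 + 0.0548) ≈ 6.6423, MB₂ = 6.9 − 0.515 = 6.385, so M₂ = 6.6423 × 6.385 ≈ 42.4111 billion.
ΔM = M₂ − M₁ = 42.4111 − 28.5639 = 13.8472 billion.

₹13.8 billion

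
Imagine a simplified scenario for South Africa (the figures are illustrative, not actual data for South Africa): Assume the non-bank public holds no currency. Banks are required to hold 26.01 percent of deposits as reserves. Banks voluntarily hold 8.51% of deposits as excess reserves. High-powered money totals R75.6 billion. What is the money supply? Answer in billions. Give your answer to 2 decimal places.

R219.00 billion

The money multiplier is m = 1 / (rr + e) = 1 / (0.2601 + 0.0851) ≈ 2.89687.
So M = m × MB = 2.89687 × 75.6 ≈ 219.0034 billion.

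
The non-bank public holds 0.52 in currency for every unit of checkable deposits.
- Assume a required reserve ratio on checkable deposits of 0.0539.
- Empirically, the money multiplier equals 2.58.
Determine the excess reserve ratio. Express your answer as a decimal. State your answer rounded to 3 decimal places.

0.015

Using m = 2.58. Since m = (1 + c)/(c + rr + e), the denominator satisfies c + rr + e = (1 + c)/m = (1 + 0.52) / 2.58 ≈ 0.589147.
With c = 0.52 and rr = 0.0539, the excess reserve ratio is 0.589147 − 0.52 − 0.0539 = 0.015247.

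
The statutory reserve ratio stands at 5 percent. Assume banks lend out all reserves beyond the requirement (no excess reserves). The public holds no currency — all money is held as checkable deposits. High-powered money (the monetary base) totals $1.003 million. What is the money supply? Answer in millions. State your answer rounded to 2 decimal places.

With no currency drain or excess reserves, the money multiplier is m = 1/rr = 1/0.05 = 20.
Money supply M = m × MB = 20 × 1.003 = 20.06 million.

$20.06 million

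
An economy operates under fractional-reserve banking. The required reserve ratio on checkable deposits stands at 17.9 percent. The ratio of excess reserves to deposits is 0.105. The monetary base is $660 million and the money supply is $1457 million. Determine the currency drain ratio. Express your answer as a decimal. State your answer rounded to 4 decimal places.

Using m = M/MB = 1457/660 ≈ 2.207576. From m = (1 + c)/(c + rr + e), rearranging gives 1 + c = m·(c + rr + e), so c·(1 − m) = m·(rr + e) − 1.
Hence c = [m·(rr + e) − 1]/(1 − m) = [2.207576 × (0.179 + 0.105) − 1] / (1 − 2.207576) ≈ 0.308923.

0.3089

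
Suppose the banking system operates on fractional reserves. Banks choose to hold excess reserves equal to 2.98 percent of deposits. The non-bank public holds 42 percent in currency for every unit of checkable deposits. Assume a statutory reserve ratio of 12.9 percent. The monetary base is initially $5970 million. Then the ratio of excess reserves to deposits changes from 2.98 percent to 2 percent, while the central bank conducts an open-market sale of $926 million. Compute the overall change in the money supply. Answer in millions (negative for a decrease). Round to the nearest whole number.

Before: m₁ = (1 + 0.42) / (0.129 + 0.0298 + 0.42) ≈ 2.45335, MB₁ = 5970, so M₁ = 2.45335 × 5970 = 14646.4995 million.
After: m₂ = (1 + 0.42) / (0.129 + 0.02 + 0.42) ≈ 2.49561, MB₂ = 5970 − 926 = 5044, so M₂ = 2.49561 × 5044 ≈ 12587.8568 million.
ΔM = M₂ − M₁ = 12587.8568 − 14646.4995 = -2058.6427 million.

-2059 million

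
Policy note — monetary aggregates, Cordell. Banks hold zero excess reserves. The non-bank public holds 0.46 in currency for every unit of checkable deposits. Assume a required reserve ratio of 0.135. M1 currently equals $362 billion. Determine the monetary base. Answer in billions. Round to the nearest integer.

The money multiplier is m = (1 + c) / (rr + c) = (1 + 0.46) / (0.135 + 0.46) ≈ 2.4538.
MB = M / m = 362 / 2.4538 ≈ 147.5263 billion.

$148 billion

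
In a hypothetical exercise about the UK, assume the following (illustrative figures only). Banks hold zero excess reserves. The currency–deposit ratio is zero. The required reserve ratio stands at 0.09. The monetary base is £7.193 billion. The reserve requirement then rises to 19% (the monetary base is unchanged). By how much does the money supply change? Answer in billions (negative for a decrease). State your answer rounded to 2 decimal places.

-42.06 billion

Initially m₁ = 1 / (0.09) ≈ 11.1111, so M₁ = 11.1111 × 7.193 ≈ 79.9221 billion.
After the change m₂ = 1 / (0.19) ≈ 5.2632, so M₂ = 5.2632 × 7.193 ≈ 37.8582 billion.
ΔM = M₂ − M₁ = 37.8582 − 79.9221 = -42.0639 billion.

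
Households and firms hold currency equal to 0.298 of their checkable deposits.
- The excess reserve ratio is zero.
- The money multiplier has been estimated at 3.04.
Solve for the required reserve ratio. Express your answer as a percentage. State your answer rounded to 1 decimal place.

Using m = 3.04. Since m = (1 + c)/(c + rr + e), the denominator satisfies c + rr + e = (1 + c)/m = (1 + 0.298) / 3.04 ≈ 0.426974.
With c = 0.298 and e = 0, the required reserve ratio is 0.426974 − 0.298 − 0 = 0.128974.

12.9%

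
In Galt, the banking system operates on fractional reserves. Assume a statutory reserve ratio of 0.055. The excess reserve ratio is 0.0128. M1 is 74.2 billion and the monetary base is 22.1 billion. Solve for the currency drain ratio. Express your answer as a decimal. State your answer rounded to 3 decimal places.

Using m = M/MB = 74.2/22.1 ≈ 3.357466. From m = (1 + c)/(c + rr + e), rearranging gives 1 + c = m·(c + rr + e), so c·(1 − m) = m·(rr + e) − 1.
Hence c = [m·(rr + e) − 1]/(1 − m) = [3.357466 × (0.055 + 0.0128) − 1] / (1 − 3.357466) ≈ 0.327625.

0.328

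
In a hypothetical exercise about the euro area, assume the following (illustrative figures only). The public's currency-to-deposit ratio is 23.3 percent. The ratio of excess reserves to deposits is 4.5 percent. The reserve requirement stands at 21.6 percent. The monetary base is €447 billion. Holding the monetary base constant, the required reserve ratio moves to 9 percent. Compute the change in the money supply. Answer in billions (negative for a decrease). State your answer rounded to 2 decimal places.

€382.00 billion

Initially m₁ = (1 + 0.233) / (0.216 + 0.045 + 0.233) ≈ 2.495951, so M₁ = 2.495951 × 447 ≈ 1115.6901 billion.
After the change m₂ = (1 + 0.233) / (0.09 + 0.045 + 0.233) ≈ 3.350543, so M₂ = 3.350543 × 447 ≈ 1497.6927 billion.
ΔM = M₂ − M₁ = 1497.6927 − 1115.6901 = 382.0026 billion.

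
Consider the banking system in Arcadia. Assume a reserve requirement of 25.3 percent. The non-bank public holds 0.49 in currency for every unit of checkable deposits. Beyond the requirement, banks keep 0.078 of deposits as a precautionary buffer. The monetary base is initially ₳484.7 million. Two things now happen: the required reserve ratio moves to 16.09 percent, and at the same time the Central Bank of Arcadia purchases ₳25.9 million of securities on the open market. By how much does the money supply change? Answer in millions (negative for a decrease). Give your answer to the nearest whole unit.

Before: m₁ = (1 + 0.49) / (0.253 + 0.078 + 0.49) ≈ 1.8149, MB₁ = 484.7, so M₁ = 1.8149 × 484.7 ≈ 879.682 million.
After: m₂ = (1 + 0.49) / (0.1609 + 0.078 + 0.49) ≈ 2.0442, MB₂ = 484.7 + 25.9 = 510.6, so M₂ = 2.0442 × 510.6 ≈ 1043.7685 million.
ΔM = M₂ − M₁ = 1043.7685 − 879.682 = 164.0865 million.

₳164 million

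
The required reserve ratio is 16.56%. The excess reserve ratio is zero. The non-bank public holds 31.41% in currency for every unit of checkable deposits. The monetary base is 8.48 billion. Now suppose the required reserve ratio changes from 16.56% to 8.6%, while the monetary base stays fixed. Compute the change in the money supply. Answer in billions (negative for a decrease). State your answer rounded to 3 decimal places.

4.622 billion

Initially m₁ = (1 + 0.3141) / (0.1656 + 0.3141) ≈ 2.73942, so M₁ = 2.73942 × 8.48 ≈ 23.2303 billion.
After the change m₂ = (1 + 0.3141) / (0.086 + 0.3141) ≈ 3.28443, so M₂ = 3.28443 × 8.48 ≈ 27.852 billion.
ΔM = M₂ − M₁ = 27.852 − 23.2303 = 4.6217 billion.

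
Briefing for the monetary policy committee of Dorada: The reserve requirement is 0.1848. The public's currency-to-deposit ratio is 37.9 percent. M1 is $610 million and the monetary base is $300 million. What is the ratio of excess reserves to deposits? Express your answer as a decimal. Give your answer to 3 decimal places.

Using m = M/MB = 610/300 ≈ 2.033333. Since m = (1 + c)/(c + rr + e), the denominator satisfies c + rr + e = (1 + c)/m = (1 + 0.379) / 2.033333 ≈ 0.678197.
With c = 0.379 and rr = 0.1848, the ratio of excess reserves to deposits is 0.678197 − 0.379 − 0.1848 = 0.114397.

0.114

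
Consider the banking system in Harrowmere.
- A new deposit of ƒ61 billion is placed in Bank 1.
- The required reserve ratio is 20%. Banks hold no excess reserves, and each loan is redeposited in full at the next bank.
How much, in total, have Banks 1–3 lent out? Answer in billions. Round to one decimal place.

ƒ119.1 billion

Bank i lends (1 − rr)^i of the original deposit: Bank 1 lends 61·0.8000 = 48.8000, Bank 2 lends 61·0.8000² = 39.0400, and so on.
Summing a geometric series: total = 61·[0.8000·(1 − 0.8000^3) / (1 − 0.8000)] = 119.0720 billion.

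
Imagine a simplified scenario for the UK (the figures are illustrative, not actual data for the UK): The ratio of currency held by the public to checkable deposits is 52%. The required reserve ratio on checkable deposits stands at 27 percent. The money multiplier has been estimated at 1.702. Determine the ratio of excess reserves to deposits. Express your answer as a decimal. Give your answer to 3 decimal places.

Using m = 1.702. Since m = (1 + c)/(c + rr + e), the denominator satisfies c + rr + e = (1 + c)/m = (1 + 0.52) / 1.702 ≈ 0.893067.
With c = 0.52 and rr = 0.27, the ratio of excess reserves to deposits is 0.893067 − 0.52 − 0.27 = 0.103067.

0.103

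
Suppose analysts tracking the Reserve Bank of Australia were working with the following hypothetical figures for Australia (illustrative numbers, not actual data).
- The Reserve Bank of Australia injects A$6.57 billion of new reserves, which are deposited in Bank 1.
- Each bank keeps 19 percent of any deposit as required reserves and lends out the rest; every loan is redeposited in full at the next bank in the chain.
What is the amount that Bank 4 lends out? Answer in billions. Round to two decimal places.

A$2.83 billion

Each bank lends a fraction (1 − rr) = 0.8100 of the deposit it receives, so Bank 4 receives 6.57·0.8100^3 and lends 6.57·0.8100^4 ≈ 2.8282 billion.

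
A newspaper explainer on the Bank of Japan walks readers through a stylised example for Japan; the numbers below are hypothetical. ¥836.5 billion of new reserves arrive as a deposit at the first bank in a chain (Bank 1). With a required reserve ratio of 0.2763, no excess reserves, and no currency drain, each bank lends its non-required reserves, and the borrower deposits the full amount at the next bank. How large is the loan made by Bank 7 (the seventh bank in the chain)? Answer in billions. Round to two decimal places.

¥86.97 billion

Each bank lends a fraction (1 − rr) = 0.7237 of the deposit it receives, so Bank 7 receives 836.5·0.7237^6 and lends 836.5·0.7237^7 ≈ 86.9713 billion.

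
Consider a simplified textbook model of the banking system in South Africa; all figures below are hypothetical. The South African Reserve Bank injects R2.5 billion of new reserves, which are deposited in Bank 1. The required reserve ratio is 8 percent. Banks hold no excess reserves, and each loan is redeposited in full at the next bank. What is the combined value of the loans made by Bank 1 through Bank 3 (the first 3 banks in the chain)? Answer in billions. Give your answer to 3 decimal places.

R6.363 billion

Bank i lends (1 − rr)^i of the original deposit: Bank 1 lends 2.5·0.9200 = 2.3000, Bank 2 lends 2.5·0.9200² = 2.1160, and so on.
Summing a geometric series: total = 2.5·[0.9200·(1 − 0.9200^3) / (1 − 0.9200)] ≈ 6.3627 billion.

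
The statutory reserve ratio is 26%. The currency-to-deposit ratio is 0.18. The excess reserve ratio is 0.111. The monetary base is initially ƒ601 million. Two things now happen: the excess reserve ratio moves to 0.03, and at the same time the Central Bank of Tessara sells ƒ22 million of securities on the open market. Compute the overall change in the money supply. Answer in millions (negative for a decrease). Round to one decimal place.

Before: m₁ = (1 + 0.18) / (0.26 + 0.111 + 0.18) ≈ 2.14156, MB₁ = 601, so M₁ = 2.14156 × 601 ≈ 1287.0776 million.
After: m₂ = (1 + 0.18) / (0.26 + 0.03 + 0.18) ≈ 2.51064, MB₂ = 601 − 22 = 579, so M₂ = 2.51064 × 579 ≈ 1453.6606 million.
ΔM = M₂ − M₁ = 1453.6606 − 1287.0776 = 166.583 million.

ƒ166.6 million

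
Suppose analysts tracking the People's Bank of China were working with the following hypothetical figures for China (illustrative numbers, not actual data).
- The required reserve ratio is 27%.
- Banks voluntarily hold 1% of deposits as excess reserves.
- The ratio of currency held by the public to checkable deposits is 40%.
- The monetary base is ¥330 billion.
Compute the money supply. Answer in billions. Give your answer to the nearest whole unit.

The money multiplier is m = (1 + c) / (rr + e + c) = (1 + 0.4) / (0.27 + 0.01 + 0.4) ≈ 2.0588.
So M = m × MB = 2.0588 × 330 = 679.404 billion.

¥679 billion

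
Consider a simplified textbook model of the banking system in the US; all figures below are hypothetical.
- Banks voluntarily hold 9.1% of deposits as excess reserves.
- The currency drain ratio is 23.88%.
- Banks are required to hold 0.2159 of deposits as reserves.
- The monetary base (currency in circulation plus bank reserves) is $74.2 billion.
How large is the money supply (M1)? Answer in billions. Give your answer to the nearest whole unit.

The money multiplier is m = (1 + c) / (rr + e + c) = (1 + 0.2388) / (0.2159 + 0.091 + 0.2388) ≈ 2.2701.
So M = m × MB = 2.2701 × 74.2 ≈ 168.4414 billion.

$168 billion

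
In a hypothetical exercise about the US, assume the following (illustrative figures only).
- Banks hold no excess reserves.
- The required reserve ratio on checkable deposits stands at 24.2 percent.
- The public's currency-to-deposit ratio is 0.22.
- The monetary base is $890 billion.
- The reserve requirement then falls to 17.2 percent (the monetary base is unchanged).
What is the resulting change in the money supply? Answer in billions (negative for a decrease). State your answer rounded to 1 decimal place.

Initially m₁ = (1 + 0.22) / (0.242 + 0.22) ≈ 2.64069, so M₁ = 2.64069 × 890 = 2350.2141 billion.
After the change m₂ = (1 + 0.22) / (0.172 + 0.22) ≈ 3.11224, so M₂ = 3.11224 × 890 = 2769.8936 billion.
ΔM = M₂ − M₁ = 2769.8936 − 2350.2141 = 419.6795 billion.

$419.7 billion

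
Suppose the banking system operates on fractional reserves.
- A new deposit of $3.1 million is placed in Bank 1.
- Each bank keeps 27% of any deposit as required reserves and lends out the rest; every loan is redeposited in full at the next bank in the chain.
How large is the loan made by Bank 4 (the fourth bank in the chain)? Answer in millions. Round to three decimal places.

Each bank lends a fraction (1 − rr) = 0.7300 of the deposit it receives, so Bank 4 receives 3.1·0.7300^3 and lends 3.1·0.7300^4 ≈ 0.8803 million.

$0.880 million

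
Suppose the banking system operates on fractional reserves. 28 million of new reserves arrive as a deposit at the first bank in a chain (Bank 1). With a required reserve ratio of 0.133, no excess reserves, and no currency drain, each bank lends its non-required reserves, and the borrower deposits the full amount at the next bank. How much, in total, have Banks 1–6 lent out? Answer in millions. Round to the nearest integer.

105 million

Bank i lends (1 − rr)^i of the original deposit: Bank 1 lends 28·0.8670 = 24.2760, Bank 2 lends 28·0.8670² ≈ 21.0473, and so on.
Summing a geometric series: total = 28·[0.8670·(1 − 0.8670^6) / (1 − 0.8670)] ≈ 105.0016 million.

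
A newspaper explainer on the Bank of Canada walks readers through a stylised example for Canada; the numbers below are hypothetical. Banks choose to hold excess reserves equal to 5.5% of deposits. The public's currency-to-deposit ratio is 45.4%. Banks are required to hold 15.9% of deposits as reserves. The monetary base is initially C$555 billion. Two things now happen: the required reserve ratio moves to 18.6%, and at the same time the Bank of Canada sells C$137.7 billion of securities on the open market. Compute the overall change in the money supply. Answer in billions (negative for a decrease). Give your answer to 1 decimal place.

Before: m₁ = (1 + 0.454) / (0.159 + 0.055 + 0.454) ≈ 2.17665, MB₁ = 555, so M₁ = 2.17665 × 555 ≈ 1208.0407 billion.
After: m₂ = (1 + 0.454) / (0.186 + 0.055 + 0.454) ≈ 2.09209, MB₂ = 555 − 137.7 = 417.3, so M₂ = 2.09209 × 417.3 ≈ 873.0292 billion.
ΔM = M₂ − M₁ = 873.0292 − 1208.0407 = -335.0115 billion.

-335.0 billion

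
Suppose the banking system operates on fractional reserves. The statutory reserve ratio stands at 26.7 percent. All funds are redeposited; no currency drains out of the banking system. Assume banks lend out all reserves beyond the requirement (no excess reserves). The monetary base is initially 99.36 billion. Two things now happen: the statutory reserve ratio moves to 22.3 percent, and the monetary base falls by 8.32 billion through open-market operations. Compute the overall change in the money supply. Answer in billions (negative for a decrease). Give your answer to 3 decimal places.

36.116 billion

Before: m₁ = 1 / (0.267) ≈ 3.745318, MB₁ = 99.36, so M₁ = 3.745318 × 99.36 ≈ 372.1348 billion.
After: m₂ = 1 / (0.223) ≈ 4.484305, MB₂ = 99.36 − 8.32 = 91.04, so M₂ = 4.484305 × 91.04 ≈ 408.2511 billion.
ΔM = M₂ − M₁ = 408.2511 − 372.1348 = 36.1163 billion.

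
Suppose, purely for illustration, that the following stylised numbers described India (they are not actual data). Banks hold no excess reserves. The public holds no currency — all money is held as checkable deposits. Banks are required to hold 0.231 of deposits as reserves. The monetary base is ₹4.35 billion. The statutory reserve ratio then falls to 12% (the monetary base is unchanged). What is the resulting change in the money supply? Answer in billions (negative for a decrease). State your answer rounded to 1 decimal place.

₹17.4 billion

Initially m₁ = 1 / (0.231) ≈ 4.3290, so M₁ = 4.3290 × 4.35 ≈ 18.8311 billion.
After the change m₂ = 1 / (0.12) ≈ 8.3333, so M₂ = 8.3333 × 4.35 ≈ 36.2499 billion.
ΔM = M₂ − M₁ = 36.2499 − 18.8311 = 17.4188 billion.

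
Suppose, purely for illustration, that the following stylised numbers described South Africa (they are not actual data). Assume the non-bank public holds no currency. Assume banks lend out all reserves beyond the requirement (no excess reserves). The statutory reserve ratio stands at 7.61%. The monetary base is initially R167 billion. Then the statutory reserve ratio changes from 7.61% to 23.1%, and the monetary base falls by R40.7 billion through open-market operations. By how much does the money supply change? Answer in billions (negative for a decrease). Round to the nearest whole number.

Before: m₁ = 1 / (0.0761) ≈ 13.1406, MB₁ = 167, so M₁ = 13.1406 × 167 = 2194.4802 billion.
After: m₂ = 1 / (0.231) ≈ 4.3290, MB₂ = 167 − 40.7 = 126.3, so M₂ = 4.3290 × 126.3 = 546.7527 billion.
ΔM = M₂ − M₁ = 546.7527 − 2194.4802 = -1647.7275 billion.

-1648 billion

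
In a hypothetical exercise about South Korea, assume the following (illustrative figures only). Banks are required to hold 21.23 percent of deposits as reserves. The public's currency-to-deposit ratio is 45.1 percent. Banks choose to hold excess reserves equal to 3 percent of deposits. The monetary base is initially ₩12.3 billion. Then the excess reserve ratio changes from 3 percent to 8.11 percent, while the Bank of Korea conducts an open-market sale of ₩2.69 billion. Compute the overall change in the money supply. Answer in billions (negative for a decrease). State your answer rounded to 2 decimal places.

-7.01 billion

Before: m₁ = (1 + 0.451) / (0.2123 + 0.03 + 0.451) ≈ 2.09289, MB₁ = 12.3, so M₁ = 2.09289 × 12.3 ≈ 25.7425 billion.
After: m₂ = (1 + 0.451) / (0.2123 + 0.0811 + 0.451) ≈ 1.94922, MB₂ = 12.3 − 2.69 = 9.61, so M₂ = 1.94922 × 9.61 ≈ 18.732 billion.
ΔM = M₂ − M₁ = 18.732 − 25.7425 = -7.0105 billion.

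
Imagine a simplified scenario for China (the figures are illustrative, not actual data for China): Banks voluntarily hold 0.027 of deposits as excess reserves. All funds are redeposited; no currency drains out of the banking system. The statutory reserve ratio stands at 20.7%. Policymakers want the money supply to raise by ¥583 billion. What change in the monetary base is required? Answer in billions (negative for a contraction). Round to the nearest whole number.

¥136 billion

The money multiplier is m = 1 / (rr + e) = 1 / (0.207 + 0.027) ≈ 4.2735.
ΔMB = ΔM / m = (+583) / 4.2735 ≈ 136.4221 billion.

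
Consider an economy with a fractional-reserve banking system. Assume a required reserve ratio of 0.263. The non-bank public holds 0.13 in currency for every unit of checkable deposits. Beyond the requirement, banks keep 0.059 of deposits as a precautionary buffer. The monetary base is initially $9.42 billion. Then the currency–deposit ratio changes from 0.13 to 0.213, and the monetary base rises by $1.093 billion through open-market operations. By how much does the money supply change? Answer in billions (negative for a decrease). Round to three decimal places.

Before: m₁ = (1 + 0.13) / (0.263 + 0.059 + 0.13) = 2.5, MB₁ = 9.42, so M₁ = 2.5 × 9.42 = 23.55 billion.
After: m₂ = (1 + 0.213) / (0.263 + 0.059 + 0.213) ≈ 2.267290, MB₂ = 9.42 + 1.093 = 10.513, so M₂ = 2.267290 × 10.513 ≈ 23.836 billion.
ΔM = M₂ − M₁ = 23.836 − 23.55 = 0.286 billion.

$0.286 billion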